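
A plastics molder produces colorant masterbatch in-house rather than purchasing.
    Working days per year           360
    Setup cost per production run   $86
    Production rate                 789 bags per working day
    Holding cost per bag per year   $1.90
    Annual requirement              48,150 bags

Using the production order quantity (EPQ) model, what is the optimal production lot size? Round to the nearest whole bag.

2,291 bags

Daily demand d = 48,150/360 = 133.750; p = 789; 1 − d/p = 0.83048
EPQ = √(2DS / (H(1 − d/p)))
    = √(2 × 48,150 × 86 / (1.9 × 0.83048)) ≈ 2,290.98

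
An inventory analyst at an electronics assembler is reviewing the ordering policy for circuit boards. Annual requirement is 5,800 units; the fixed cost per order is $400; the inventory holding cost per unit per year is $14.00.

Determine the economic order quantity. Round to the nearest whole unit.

576 units

Q* = √(2·D·S / H) = √(2·5,800·400 / 14) = √331,428.6 ≈ 575.70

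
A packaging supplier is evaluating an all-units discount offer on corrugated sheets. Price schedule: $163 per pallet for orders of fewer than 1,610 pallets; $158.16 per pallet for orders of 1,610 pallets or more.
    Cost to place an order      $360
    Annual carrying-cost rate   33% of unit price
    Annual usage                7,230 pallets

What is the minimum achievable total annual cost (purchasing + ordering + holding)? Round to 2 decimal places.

H₁ = 33%×$163 = $53.7900;  H₂ = 33%×$158.16 = $52.1928
EOQ₁ = √(2×7,230×360/53.7900) = 311.09  (< 1,610, feasible at tier 1)
EOQ₂ = √(2×7,230×360/52.1928) = 315.81  (< 1,610 → use Q = 1,610 at tier-2 price)
TC(tier 1 (EOQ₁), Q≈311.1) = $1,195,223.48
TC(tier 2, Q≈1,610.0) = $1,187,128.65
Minimum at tier 2: $1,187,128.65

$1,187,128.65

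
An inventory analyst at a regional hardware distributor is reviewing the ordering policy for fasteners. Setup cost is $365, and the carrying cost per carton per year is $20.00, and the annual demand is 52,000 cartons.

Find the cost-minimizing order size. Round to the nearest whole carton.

EOQ = √(2DS/H) = √(2 × 52,000 × 365 / 20)
    = √(1,898,000.00) ≈ 1,377.68

1,378 cartons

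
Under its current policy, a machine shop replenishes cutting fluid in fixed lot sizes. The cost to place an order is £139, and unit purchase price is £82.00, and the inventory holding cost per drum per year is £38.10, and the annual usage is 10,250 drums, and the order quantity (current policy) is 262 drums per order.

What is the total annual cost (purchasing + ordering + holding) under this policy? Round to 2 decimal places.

Ordering: D/Q × S = 10,250/262 × £139 = £5,437.98
Holding:  Q/2 × H = 262/2 × £38.1 = £4,991.10
Purchase cost = D·C = 10,250 × 82 = £840,500.00
Total = £5,437.98 + £4,991.10 + £840,500.00 = £850,929.08

£850,929.08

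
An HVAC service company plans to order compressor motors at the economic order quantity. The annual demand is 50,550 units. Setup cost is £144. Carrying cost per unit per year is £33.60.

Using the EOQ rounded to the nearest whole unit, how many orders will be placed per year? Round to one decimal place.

76.8 orders per year

Optimal lot size Q* = (2 × 50,550 × £144 / £33.6)^½ ≈ 658.24 → Q = 658
N = D/Q = 50,550/658 ≈ 76.824 orders/yr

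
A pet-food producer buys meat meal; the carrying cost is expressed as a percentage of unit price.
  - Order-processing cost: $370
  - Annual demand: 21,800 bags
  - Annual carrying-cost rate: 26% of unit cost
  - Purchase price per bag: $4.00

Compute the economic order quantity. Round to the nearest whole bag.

Holding cost per bag per year: H = 26% × $4 = $1.0400
2DS/H = 2·21,800·370/1.04 = 15,511,538.46
EOQ = √15,511,538.46 ≈ 3,938.47

3,938 bags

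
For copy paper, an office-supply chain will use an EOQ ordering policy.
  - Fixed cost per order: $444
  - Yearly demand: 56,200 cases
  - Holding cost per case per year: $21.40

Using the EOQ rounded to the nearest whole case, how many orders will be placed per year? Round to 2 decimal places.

EOQ = √(2DS/H) = √(2 × 56,200 × 444 / 21.4)
    = √(2,332,037.38) ≈ 1,527.10 → Q = 1,527
Orders per year = D/Q = 56,200 / 1,527 = 36.804

36.80 orders per year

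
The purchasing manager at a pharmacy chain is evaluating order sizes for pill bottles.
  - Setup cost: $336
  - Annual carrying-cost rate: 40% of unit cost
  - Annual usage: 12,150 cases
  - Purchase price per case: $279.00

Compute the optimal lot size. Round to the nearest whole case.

270 cases

H = i·C = 0.4 × $279 = $111.6000 per case-year
EOQ = √(2DS/H) = √(2 × 12,150 × 336 / 111.6)
    = √(73,161.29) ≈ 270.48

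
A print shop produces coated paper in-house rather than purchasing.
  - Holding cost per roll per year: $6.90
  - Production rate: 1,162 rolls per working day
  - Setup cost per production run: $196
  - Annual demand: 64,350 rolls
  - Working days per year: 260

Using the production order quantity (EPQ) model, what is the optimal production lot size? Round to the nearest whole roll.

Daily demand d = 64,350/260 = 247.500; p = 1162; 1 − d/p = 0.78701
EPQ = √(2DS / (H(1 − d/p)))
    = √(2 × 64,350 × 196 / (6.9 × 0.78701)) ≈ 2,155.28

2,155 rolls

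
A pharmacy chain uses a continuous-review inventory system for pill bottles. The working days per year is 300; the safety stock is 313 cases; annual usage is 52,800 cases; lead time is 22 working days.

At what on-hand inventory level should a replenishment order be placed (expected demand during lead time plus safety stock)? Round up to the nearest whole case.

4,185 cases

Daily demand d = 52,800 / 300 = 176.000 cases/day
Demand during lead time = 176.000 × 22 = 3,872.00
Reorder point = 3,872.00 + 313 = 4,185.00 → round up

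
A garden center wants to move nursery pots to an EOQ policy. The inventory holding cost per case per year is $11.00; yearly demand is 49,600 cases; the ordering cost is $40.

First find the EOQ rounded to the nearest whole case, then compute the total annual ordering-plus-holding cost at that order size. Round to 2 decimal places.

$6,606.66

2DS/H = 2·49,600·40/11 = 360,727.27
EOQ = √360,727.27 ≈ 600.61 → Q = 601 cases
Orders/yr = 49,600/601 = 82.529; ordering cost = 82.529 × $40 = $3,301.16
Average inventory = 601/2 = 300.5; holding cost = 300.5 × $11 = $3,305.50
Total = $3,301.16 + $3,305.50 = $6,606.66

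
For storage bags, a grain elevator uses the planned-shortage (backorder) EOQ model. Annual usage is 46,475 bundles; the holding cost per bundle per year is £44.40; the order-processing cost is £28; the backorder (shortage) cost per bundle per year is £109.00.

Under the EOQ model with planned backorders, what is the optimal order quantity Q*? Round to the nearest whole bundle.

287 bundles

Basic EOQ = √(2·46,475·28/44.4) = 242.110
Backorder adjustment √((H+b)/b) = √((44.4+109)/109) = 1.1863
Q* = 242.110 × 1.1863 ≈ 287.22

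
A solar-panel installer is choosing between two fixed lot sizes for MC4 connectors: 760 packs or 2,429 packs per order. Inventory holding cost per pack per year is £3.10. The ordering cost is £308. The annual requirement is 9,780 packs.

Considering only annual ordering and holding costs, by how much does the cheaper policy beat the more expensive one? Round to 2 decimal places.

£136.41

For each Q, cost = (D/Q)·S + (Q/2)·H.
TC(760) = (9,780/760)×308 + (760/2)×3.1 = £5,141.47
TC(2,429) = (9,780/2,429)×308 + (2,429/2)×3.1 = £5,005.07
|ΔTC| = |£5,141.47 − £5,005.07| = £136.41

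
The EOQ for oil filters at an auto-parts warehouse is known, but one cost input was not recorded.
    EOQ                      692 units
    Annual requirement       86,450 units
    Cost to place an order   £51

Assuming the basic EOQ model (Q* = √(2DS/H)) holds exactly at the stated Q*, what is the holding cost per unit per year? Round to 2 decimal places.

EOQ relation: Q² = 2DS/H, so rearrange for the unknown.
H = 2DS / Q² = 2 × 86,450 × 51 / 692² = 18.4142

£18.41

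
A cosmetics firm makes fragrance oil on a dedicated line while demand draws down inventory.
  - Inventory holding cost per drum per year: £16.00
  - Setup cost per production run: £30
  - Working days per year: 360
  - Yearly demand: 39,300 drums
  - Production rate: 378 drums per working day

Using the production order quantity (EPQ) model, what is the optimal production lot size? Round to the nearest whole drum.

455 drums

d = 39,300/360 = 109.1667 drums/day;  effective holding cost H(1 − d/p) = 16·(1 − 109.1667/378) = 11.37919
Q* = √(2DS / H_eff) = √(2·39,300·30 / 11.37919) ≈ 455.21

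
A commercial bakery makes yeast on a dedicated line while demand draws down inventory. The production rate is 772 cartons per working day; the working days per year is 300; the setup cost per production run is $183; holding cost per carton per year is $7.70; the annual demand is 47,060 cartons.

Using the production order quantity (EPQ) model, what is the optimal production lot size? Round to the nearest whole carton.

Daily demand d = 47,060/300 = 156.867; p = 772; 1 − d/p = 0.79680
EPQ = √(2DS / (H(1 − d/p)))
    = √(2 × 47,060 × 183 / (7.7 × 0.79680)) ≈ 1,675.50

1,676 cartons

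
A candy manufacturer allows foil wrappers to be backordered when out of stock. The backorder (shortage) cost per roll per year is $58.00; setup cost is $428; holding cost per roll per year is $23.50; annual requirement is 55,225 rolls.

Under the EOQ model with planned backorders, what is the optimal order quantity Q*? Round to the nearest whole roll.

1,681 rolls

Q* = √(2DS/H) · √((H + b)/b)
   = √(2 × 55,225 × 428 / 23.5) · √((23.5 + 58) / 58)
   = 1,418.309 × 1.1854 ≈ 1,681.26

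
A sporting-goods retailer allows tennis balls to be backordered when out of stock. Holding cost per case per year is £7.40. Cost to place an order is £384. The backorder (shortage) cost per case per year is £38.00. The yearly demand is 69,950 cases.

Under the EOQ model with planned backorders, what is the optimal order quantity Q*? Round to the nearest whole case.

2,945 cases

Q* = √(2DS/H) · √((H + b)/b)
   = √(2 × 69,950 × 384 / 7.4) · √((7.4 + 38) / 38)
   = 2,694.379 × 1.0930 ≈ 2,945.06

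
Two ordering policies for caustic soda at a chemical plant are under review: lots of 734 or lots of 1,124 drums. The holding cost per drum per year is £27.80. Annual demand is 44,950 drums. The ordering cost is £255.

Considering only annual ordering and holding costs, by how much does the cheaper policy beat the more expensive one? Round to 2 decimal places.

£2.59

TC(Q) = (D/Q)S + (Q/2)H
TC(734) = (44,950/734)×255 + (734/2)×27.8 = £25,818.74
TC(1,124) = (44,950/1,124)×255 + (1,124/2)×27.8 = £25,821.33
Cheaper: Q = 734.  Difference = £2.59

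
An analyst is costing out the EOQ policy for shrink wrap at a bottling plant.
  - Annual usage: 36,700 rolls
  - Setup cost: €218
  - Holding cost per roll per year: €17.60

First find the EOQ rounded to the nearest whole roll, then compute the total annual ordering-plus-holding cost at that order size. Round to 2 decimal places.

2DS/H = 2·36,700·218/17.6 = 909,159.09
EOQ = √909,159.09 ≈ 953.50 → Q = 953 rolls
Orders/yr = 36,700/953 = 38.510; ordering cost = 38.510 × €218 = €8,395.17
Average inventory = 953/2 = 476.5; holding cost = 476.5 × €17.6 = €8,386.40
Total = €8,395.17 + €8,386.40 = €16,781.57

€16,781.57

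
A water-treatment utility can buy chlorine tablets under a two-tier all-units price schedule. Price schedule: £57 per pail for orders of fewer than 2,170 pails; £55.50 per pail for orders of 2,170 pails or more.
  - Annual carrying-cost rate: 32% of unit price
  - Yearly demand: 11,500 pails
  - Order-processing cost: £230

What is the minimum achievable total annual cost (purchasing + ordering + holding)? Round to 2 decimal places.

H₁ = 32%×£57 = £18.2400;  H₂ = 32%×£55.50 = £17.7600
EOQ₁ = √(2×11,500×230/18.2400) = 538.54  (< 2,170, feasible at tier 1)
EOQ₂ = √(2×11,500×230/17.7600) = 545.77  (< 2,170 → use Q = 2,170 at tier-2 price)
TC(tier 1 (EOQ₁), Q≈538.5) = £665,322.91
TC(tier 2, Q≈2,170.0) = £658,738.49
Minimum at tier 2: £658,738.49

£658,738.49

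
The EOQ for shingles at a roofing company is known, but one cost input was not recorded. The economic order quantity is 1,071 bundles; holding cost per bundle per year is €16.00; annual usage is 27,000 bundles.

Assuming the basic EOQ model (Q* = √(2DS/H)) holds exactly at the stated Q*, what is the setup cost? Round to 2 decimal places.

From Q* = √(2DS/H) ⇒ Q*² = 2DS/H.
S = Q²H / (2D) = 1,071² × 16 / (2 × 27,000) = 339.8640

€339.86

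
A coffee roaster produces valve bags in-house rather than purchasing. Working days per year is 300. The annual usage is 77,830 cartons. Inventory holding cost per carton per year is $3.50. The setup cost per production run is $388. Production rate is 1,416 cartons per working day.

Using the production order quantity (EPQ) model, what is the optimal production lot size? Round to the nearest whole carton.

4,596 cartons

Daily demand d = 77,830/300 = 259.433; p = 1416; 1 − d/p = 0.81678
EPQ = √(2DS / (H(1 − d/p)))
    = √(2 × 77,830 × 388 / (3.5 × 0.81678)) ≈ 4,596.39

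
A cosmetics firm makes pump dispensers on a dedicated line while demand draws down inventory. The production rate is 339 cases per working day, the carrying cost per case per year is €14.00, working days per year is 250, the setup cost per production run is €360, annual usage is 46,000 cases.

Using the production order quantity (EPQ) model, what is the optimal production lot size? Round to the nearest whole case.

2,275 cases

d = 46,000/250 = 184.0000 cases/day;  effective holding cost H(1 − d/p) = 14·(1 − 184.0000/339) = 6.40118
Q* = √(2DS / H_eff) = √(2·46,000·360 / 6.40118) ≈ 2,274.65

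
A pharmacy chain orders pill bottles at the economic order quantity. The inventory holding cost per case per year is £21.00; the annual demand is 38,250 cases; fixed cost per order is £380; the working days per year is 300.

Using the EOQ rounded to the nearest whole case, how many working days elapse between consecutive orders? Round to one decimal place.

Q* = √(2·D·S / H) = √(2·38,250·380 / 21) = √1,384,285.7 ≈ 1,176.56 → Q = 1,177 cases
T = Q/D × 300 days = 1,177/38,250 × 300 = 9.231 days

9.2 days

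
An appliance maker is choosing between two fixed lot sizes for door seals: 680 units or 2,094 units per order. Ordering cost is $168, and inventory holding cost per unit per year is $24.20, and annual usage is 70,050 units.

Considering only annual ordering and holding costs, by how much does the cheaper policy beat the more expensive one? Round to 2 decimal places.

$5,422.99

For each Q, cost = (D/Q)·S + (Q/2)·H.
TC(680) = (70,050/680)×168 + (680/2)×24.2 = $25,534.47
TC(2,094) = (70,050/2,094)×168 + (2,094/2)×24.2 = $30,957.46
|ΔTC| = |$25,534.47 − $30,957.46| = $5,422.99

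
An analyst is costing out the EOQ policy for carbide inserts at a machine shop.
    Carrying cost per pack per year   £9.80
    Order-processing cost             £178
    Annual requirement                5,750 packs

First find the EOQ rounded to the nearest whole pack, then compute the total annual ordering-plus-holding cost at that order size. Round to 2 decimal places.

Q* = √(2·D·S / H) = √(2·5,750·178 / 9.8) = √208,877.6 ≈ 457.03 → Q = 457 packs
Orders/yr = 5,750/457 = 12.582; ordering cost = 12.582 × £178 = £2,239.61
Average inventory = 457/2 = 228.5; holding cost = 228.5 × £9.8 = £2,239.30
Total = £2,239.61 + £2,239.30 = £4,478.91

£4,478.91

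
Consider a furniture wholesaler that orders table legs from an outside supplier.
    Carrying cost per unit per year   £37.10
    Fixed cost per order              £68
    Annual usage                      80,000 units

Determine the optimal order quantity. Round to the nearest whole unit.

2DS/H = 2·80,000·68/37.1 = 293,261.46
EOQ = √293,261.46 ≈ 541.54

542 units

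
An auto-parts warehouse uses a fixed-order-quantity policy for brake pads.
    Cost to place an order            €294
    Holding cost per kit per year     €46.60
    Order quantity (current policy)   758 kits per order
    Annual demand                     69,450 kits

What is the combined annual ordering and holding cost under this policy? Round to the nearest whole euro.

Orders/yr = 69,450/758 = 91.623; ordering cost = 91.623 × €294 = €26,937.07
Average inventory = 758/2 = 379; holding cost = 379 × €46.6 = €17,661.40
Total = €26,937.07 + €17,661.40 = €44,598.47

€44,598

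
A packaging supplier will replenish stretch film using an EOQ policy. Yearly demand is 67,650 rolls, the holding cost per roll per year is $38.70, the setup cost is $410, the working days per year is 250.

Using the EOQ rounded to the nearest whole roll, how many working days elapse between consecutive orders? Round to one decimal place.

2DS/H = 2·67,650·410/38.7 = 1,433,410.85
EOQ = √1,433,410.85 ≈ 1,197.25 → Q = 1,197 rolls
Days between orders = 250 / (D/Q) = 250 / 56.516 ≈ 4.424

4.4 days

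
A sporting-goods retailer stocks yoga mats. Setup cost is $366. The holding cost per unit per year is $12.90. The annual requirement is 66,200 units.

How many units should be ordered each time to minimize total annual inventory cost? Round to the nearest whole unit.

Q* = √(2·D·S / H) = √(2·66,200·366 / 12.9) = √3,756,465.1 ≈ 1,938.16

1,938 units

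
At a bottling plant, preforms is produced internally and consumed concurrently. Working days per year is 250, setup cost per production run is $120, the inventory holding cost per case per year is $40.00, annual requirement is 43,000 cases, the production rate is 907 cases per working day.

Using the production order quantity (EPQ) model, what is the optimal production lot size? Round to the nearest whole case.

564 cases

Daily demand d = 43,000/250 = 172.000; p = 907; 1 − d/p = 0.81036
EPQ = √(2DS / (H(1 − d/p)))
    = √(2 × 43,000 × 120 / (40 × 0.81036)) ≈ 564.25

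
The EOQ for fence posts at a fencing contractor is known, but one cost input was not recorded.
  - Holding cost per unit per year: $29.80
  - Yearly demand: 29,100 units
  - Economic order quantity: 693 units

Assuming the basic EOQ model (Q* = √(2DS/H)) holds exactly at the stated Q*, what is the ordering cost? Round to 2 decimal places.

From Q* = √(2DS/H) ⇒ Q*² = 2DS/H.
S = Q²H / (2D) = 693² × 29.8 / (2 × 29,100) = 245.9007

$245.90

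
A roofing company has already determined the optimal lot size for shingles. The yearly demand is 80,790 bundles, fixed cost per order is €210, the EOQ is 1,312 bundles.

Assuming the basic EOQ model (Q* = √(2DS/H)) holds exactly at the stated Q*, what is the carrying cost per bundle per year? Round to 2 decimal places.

€19.71

From Q* = √(2DS/H) ⇒ Q*² = 2DS/H.
H = 2DS / Q² = 2 × 80,790 × 210 / 1,312² = 19.7124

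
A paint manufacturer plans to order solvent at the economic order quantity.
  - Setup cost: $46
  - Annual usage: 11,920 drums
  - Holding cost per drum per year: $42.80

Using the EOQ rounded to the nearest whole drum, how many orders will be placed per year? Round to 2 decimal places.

Optimal lot size Q* = (2 × 11,920 × $46 / $42.8)^½ ≈ 160.07 → Q = 160
Orders per year = D/Q = 11,920 / 160 = 74.500

74.50 orders per year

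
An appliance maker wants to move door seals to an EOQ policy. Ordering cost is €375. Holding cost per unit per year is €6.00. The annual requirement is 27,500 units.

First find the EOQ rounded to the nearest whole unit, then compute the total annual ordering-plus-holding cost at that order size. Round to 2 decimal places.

€11,124.30

2DS/H = 2·27,500·375/6 = 3,437,500.00
EOQ = √3,437,500.00 ≈ 1,854.05 → Q = 1,854 units
Ordering: D/Q × S = 27,500/1,854 × €375 = €5,562.30
Holding:  Q/2 × H = 1,854/2 × €6 = €5,562.00
Total = €5,562.30 + €5,562.00 = €11,124.30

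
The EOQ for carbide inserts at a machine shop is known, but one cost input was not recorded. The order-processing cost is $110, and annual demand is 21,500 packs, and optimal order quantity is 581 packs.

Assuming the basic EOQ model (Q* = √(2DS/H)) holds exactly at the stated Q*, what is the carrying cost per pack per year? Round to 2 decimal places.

$14.01

Since Q* = (2DS/H)^½, squaring gives Q*²·H = 2DS.
H = 2DS / Q² = 2 × 21,500 × 110 / 581² = 14.0123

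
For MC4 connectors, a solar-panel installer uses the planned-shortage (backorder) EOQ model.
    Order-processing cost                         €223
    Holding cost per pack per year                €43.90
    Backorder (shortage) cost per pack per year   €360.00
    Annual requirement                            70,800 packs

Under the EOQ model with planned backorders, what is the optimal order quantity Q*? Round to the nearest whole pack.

898 packs

Basic EOQ = √(2·70,800·223/43.9) = 848.109
Backorder adjustment √((H+b)/b) = √((43.9+360)/360) = 1.0592
Q* = 848.109 × 1.0592 ≈ 898.33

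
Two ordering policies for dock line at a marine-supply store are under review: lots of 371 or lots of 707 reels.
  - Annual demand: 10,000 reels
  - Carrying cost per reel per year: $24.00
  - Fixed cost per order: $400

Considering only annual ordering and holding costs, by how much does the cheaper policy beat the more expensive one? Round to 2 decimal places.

$1,091.96

TC(Q) = (D/Q)S + (Q/2)H
TC(371) = (10,000/371)×400 + (371/2)×24 = $15,233.67
TC(707) = (10,000/707)×400 + (707/2)×24 = $14,141.71
|ΔTC| = |$15,233.67 − $14,141.71| = $1,091.96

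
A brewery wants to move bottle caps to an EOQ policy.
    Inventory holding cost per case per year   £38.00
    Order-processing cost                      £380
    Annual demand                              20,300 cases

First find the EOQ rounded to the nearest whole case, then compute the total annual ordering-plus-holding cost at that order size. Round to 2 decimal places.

£24,212.89

2DS/H = 2·20,300·380/38 = 406,000.00
EOQ = √406,000.00 ≈ 637.18 → Q = 637 cases
Annual ordering cost = (D/Q)·S = (20,300/637) × 380 = £12,109.89
Annual holding cost  = (Q/2)·H = (637/2) × 38 = £12,103.00
Total = £12,109.89 + £12,103.00 = £24,212.89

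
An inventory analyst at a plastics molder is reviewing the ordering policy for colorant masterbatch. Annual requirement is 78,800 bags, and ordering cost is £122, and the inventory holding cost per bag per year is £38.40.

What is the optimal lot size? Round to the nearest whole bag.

708 bags

2DS/H = 2·78,800·122/38.4 = 500,708.33
EOQ = √500,708.33 ≈ 707.61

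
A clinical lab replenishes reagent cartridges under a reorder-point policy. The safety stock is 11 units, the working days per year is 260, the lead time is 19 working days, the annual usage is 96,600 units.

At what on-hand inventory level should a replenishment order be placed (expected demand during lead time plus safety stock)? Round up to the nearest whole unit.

7,071 units

Daily demand d = 96,600 / 260 = 371.538 units/day
Demand during lead time = 371.538 × 19 = 7,059.23
Reorder point = 7,059.23 + 11 = 7,070.23 → round up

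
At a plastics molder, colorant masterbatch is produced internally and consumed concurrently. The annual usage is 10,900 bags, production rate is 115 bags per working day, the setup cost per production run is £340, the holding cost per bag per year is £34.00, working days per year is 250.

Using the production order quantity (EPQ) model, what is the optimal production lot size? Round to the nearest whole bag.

593 bags

Daily demand d = 10,900/250 = 43.600; p = 115; 1 − d/p = 0.62087
EPQ = √(2DS / (H(1 − d/p)))
    = √(2 × 10,900 × 340 / (34 × 0.62087)) ≈ 592.55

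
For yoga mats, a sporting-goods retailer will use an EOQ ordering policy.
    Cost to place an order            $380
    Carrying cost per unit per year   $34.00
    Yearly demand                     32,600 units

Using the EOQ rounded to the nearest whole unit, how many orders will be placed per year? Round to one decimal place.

Optimal lot size Q* = (2 × 32,600 × $380 / $34)^½ ≈ 853.64 → Q = 854
Orders per year = D/Q = 32,600 / 854 = 38.173

38.2 orders per year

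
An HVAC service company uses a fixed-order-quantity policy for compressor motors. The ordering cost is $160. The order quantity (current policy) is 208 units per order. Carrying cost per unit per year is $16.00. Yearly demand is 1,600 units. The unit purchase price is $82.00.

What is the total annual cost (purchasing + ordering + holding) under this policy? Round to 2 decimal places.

Ordering: D/Q × S = 1,600/208 × $160 = $1,230.77
Holding:  Q/2 × H = 208/2 × $16 = $1,664.00
Purchase cost = D·C = 1,600 × 82 = $131,200.00
Total = $1,230.77 + $1,664.00 + $131,200.00 = $134,094.77

$134,094.77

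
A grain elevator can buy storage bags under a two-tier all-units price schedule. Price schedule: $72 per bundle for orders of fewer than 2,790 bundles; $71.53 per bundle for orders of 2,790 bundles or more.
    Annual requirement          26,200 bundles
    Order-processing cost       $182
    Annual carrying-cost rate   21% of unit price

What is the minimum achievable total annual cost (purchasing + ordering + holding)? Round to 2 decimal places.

H₁ = 21%×$72 = $15.1200;  H₂ = 21%×$71.53 = $15.0213
EOQ₁ = √(2×26,200×182/15.1200) = 794.19  (< 2,790, feasible at tier 1)
EOQ₂ = √(2×26,200×182/15.0213) = 796.80  (< 2,790 → use Q = 2,790 at tier-2 price)
TC(tier 1 (EOQ₁), Q≈794.2) = $1,898,408.18
TC(tier 2, Q≈2,790.0) = $1,896,749.82
Minimum at tier 2: $1,896,749.82

$1,896,749.82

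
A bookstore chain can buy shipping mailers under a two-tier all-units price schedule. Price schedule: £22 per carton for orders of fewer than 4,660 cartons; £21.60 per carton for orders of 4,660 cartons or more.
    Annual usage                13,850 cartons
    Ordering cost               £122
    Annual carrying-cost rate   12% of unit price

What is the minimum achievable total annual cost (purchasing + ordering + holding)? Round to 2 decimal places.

£305,561.96

H₁ = 12%×£22 = £2.6400;  H₂ = 12%×£21.60 = £2.5920
EOQ₁ = √(2×13,850×122/2.6400) = 1,131.40  (< 4,660, feasible at tier 1)
EOQ₂ = √(2×13,850×122/2.5920) = 1,141.83  (< 4,660 → use Q = 4,660 at tier-2 price)
TC(tier 1 (EOQ₁), Q≈1,131.4) = £307,686.91
TC(tier 2, Q≈4,660.0) = £305,561.96
Minimum at tier 2: £305,561.96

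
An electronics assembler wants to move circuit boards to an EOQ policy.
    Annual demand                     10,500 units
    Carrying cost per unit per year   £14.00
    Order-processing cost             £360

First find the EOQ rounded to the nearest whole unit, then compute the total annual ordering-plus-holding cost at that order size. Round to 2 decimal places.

£10,287.86

Optimal lot size Q* = (2 × 10,500 × £360 / £14)^½ ≈ 734.85 → Q = 735 units
Ordering: D/Q × S = 10,500/735 × £360 = £5,142.86
Holding:  Q/2 × H = 735/2 × £14 = £5,145.00
Total = £5,142.86 + £5,145.00 = £10,287.86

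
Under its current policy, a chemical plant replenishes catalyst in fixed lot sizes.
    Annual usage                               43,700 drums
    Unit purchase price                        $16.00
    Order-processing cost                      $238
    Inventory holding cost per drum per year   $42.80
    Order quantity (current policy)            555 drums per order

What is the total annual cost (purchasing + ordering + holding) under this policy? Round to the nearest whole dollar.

Orders/yr = 43,700/555 = 78.739; ordering cost = 78.739 × $238 = $18,739.82
Average inventory = 555/2 = 277.5; holding cost = 277.5 × $42.8 = $11,877.00
Purchase cost = D·C = 43,700 × 16 = $699,200.00
Total = $18,739.82 + $11,877.00 + $699,200.00 = $729,816.82

$729,817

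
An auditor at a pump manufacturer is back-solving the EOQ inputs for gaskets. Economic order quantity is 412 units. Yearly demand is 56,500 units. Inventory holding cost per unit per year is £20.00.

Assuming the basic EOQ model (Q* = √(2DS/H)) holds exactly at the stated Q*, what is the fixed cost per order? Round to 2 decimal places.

£30.04

EOQ relation: Q² = 2DS/H, so rearrange for the unknown.
S = Q²H / (2D) = 412² × 20 / (2 × 56,500) = 30.0432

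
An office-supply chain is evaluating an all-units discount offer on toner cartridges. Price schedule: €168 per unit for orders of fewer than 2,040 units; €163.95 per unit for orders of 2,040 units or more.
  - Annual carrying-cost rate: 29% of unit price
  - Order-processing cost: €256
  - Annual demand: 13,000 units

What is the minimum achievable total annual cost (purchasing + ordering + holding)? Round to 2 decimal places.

H₁ = 29%×€168 = €48.7200;  H₂ = 29%×€163.95 = €47.5455
EOQ₁ = √(2×13,000×256/48.7200) = 369.62  (< 2,040, feasible at tier 1)
EOQ₂ = √(2×13,000×256/47.5455) = 374.16  (< 2,040 → use Q = 2,040 at tier-2 price)
TC(tier 1 (EOQ₁), Q≈369.6) = €2,202,007.78
TC(tier 2, Q≈2,040.0) = €2,181,477.78
Minimum at tier 2: €2,181,477.78

€2,181,477.78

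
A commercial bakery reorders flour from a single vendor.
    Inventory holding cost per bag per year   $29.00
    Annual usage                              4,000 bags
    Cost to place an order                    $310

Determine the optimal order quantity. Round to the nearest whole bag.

292 bags

2DS/H = 2·4,000·310/29 = 85,517.24
EOQ = √85,517.24 ≈ 292.43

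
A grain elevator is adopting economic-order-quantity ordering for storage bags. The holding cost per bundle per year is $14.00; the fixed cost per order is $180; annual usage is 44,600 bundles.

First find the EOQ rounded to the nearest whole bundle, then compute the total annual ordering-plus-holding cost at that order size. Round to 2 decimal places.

EOQ = √(2DS/H) = √(2 × 44,600 × 180 / 14)
    = √(1,146,857.14) ≈ 1,070.91 → Q = 1,071 bundles
Orders/yr = 44,600/1,071 = 41.643; ordering cost = 41.643 × $180 = $7,495.80
Average inventory = 1,071/2 = 535.5; holding cost = 535.5 × $14 = $7,497.00
Total = $7,495.80 + $7,497.00 = $14,992.80

$14,992.80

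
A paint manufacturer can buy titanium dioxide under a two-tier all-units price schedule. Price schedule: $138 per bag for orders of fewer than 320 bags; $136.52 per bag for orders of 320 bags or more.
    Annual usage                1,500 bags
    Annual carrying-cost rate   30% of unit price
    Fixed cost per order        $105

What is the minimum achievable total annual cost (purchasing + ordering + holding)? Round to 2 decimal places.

$210,611.23

H₁ = 30%×$138 = $41.4000;  H₂ = 30%×$136.52 = $40.9560
EOQ₁ = √(2×1,500×105/41.4000) = 87.23  (< 320, feasible at tier 1)
EOQ₂ = √(2×1,500×105/40.9560) = 87.70  (< 320 → use Q = 320 at tier-2 price)
TC(tier 1 (EOQ₁), Q≈87.2) = $210,611.23
TC(tier 2, Q≈320.0) = $211,825.15
Minimum at tier 1 (EOQ₁): $210,611.23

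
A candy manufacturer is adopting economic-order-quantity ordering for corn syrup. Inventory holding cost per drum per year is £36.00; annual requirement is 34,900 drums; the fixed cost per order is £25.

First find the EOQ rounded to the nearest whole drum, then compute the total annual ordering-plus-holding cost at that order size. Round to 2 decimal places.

Optimal lot size Q* = (2 × 34,900 × £25 / £36)^½ ≈ 220.16 → Q = 220 drums
Annual ordering cost = (D/Q)·S = (34,900/220) × 25 = £3,965.91
Annual holding cost  = (Q/2)·H = (220/2) × 36 = £3,960.00
Total = £3,965.91 + £3,960.00 = £7,925.91

£7,925.91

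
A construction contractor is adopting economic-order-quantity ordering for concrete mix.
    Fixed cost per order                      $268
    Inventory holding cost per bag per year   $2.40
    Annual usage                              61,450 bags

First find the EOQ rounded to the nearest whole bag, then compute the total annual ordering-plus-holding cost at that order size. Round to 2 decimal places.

$8,890.97

Q* = √(2·D·S / H) = √(2·61,450·268 / 2.4) = √13,723,833.3 ≈ 3,704.57 → Q = 3,705 bags
Ordering: D/Q × S = 61,450/3,705 × $268 = $4,444.97
Holding:  Q/2 × H = 3,705/2 × $2.4 = $4,446.00
Total = $4,444.97 + $4,446.00 = $8,890.97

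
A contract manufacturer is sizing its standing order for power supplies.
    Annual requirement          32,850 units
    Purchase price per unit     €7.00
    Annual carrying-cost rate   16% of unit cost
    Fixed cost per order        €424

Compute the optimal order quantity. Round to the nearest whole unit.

H = i·C = 0.16 × €7 = €1.1200 per unit-year
Optimal lot size Q* = (2 × 32,850 × €424 / €1.12)^½ ≈ 4,987.20

4,987 units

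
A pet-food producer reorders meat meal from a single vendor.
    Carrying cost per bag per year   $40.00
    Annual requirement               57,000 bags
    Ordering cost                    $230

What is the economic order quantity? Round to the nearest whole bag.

810 bags

2DS/H = 2·57,000·230/40 = 655,500.00
EOQ = √655,500.00 ≈ 809.63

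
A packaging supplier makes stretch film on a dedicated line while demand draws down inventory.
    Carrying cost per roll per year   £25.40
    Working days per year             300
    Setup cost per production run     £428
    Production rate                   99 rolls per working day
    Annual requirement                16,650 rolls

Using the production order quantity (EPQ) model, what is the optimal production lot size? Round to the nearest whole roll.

1,130 rolls

Daily demand d = 16,650/300 = 55.500; p = 99; 1 − d/p = 0.43939
EPQ = √(2DS / (H(1 − d/p)))
    = √(2 × 16,650 × 428 / (25.4 × 0.43939)) ≈ 1,130.06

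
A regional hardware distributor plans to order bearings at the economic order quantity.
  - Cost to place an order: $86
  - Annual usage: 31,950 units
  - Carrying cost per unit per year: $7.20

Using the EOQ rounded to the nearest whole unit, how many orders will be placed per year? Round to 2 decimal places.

2DS/H = 2·31,950·86/7.2 = 763,250.00
EOQ = √763,250.00 ≈ 873.64 → Q = 874
Orders per year = D/Q = 31,950 / 874 = 36.556

36.56 orders per year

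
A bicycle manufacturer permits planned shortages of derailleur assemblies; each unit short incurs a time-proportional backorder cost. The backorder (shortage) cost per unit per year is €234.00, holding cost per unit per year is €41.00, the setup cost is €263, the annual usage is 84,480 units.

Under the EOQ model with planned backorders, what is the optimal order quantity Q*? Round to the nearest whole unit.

1,129 units

Q* = √(2DS/H) · √((H + b)/b)
   = √(2 × 84,480 × 263 / 41) · √((41 + 234) / 234)
   = 1,041.065 × 1.0841 ≈ 1,128.59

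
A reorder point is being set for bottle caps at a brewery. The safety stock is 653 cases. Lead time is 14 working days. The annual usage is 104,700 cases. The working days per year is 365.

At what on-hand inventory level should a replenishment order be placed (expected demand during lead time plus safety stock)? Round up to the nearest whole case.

Daily demand d = 104,700 / 365 = 286.849 cases/day
Demand during lead time = 286.849 × 14 = 4,015.89
Reorder point = 4,015.89 + 653 = 4,668.89 → round up

4,669 cases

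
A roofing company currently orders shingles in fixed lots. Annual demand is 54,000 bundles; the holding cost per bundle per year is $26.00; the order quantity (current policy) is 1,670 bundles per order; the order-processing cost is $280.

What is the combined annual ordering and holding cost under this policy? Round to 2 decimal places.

$30,763.89

Annual ordering cost = (D/Q)·S = (54,000/1,670) × 280 = $9,053.89
Annual holding cost  = (Q/2)·H = (1,670/2) × 26 = $21,710.00
Total = $9,053.89 + $21,710.00 = $30,763.89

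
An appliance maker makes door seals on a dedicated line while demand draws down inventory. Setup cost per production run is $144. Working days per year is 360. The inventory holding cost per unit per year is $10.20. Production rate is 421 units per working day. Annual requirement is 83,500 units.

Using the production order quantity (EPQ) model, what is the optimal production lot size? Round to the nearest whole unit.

d = 83,500/360 = 231.9444 units/day;  effective holding cost H(1 − d/p) = 10.2·(1 − 231.9444/421) = 4.58044
Q* = √(2DS / H_eff) = √(2·83,500·144 / 4.58044) ≈ 2,291.32

2,291 units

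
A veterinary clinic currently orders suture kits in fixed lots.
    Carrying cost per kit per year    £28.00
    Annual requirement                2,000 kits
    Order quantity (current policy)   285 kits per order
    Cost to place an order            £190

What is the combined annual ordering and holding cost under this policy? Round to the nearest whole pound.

£5,323

Ordering: D/Q × S = 2,000/285 × £190 = £1,333.33
Holding:  Q/2 × H = 285/2 × £28 = £3,990.00
Total = £1,333.33 + £3,990.00 = £5,323.33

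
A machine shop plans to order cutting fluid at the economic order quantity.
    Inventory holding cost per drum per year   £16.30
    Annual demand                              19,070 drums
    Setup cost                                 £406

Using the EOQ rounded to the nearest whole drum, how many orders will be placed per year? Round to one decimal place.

19.6 orders per year

EOQ = √(2DS/H) = √(2 × 19,070 × 406 / 16.3)
    = √(949,990.18) ≈ 974.67 → Q = 975
N = D/Q = 19,070/975 ≈ 19.559 orders/yr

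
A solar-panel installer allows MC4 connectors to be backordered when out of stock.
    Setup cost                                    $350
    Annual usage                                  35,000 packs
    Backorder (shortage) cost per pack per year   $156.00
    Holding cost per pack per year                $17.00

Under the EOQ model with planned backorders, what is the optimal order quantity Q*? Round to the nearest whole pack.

Basic EOQ = √(2·35,000·350/17) = 1,200.490
Backorder adjustment √((H+b)/b) = √((17+156)/156) = 1.0531
Q* = 1,200.490 × 1.0531 ≈ 1,264.21

1,264 packs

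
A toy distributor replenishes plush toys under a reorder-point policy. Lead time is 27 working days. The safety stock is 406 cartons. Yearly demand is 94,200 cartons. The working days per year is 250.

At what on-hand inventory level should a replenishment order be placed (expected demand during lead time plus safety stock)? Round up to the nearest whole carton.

Daily demand d = 94,200 / 250 = 376.800 cartons/day
Demand during lead time = 376.800 × 27 = 10,173.60
Reorder point = 10,173.60 + 406 = 10,579.60 → round up

10,580 cartons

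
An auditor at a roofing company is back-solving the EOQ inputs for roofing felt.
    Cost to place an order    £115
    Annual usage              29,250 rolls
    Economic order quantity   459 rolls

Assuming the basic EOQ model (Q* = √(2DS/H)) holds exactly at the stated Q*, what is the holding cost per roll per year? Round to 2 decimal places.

Since Q* = (2DS/H)^½, squaring gives Q*²·H = 2DS.
H = 2DS / Q² = 2 × 29,250 × 115 / 459² = 31.9322

£31.93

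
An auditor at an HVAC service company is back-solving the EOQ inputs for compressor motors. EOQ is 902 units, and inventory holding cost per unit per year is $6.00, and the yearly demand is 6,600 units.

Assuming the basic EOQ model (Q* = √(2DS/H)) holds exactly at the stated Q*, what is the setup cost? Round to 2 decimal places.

EOQ relation: Q² = 2DS/H, so rearrange for the unknown.
S = Q²H / (2D) = 902² × 6 / (2 × 6,600) = 369.8200

$369.82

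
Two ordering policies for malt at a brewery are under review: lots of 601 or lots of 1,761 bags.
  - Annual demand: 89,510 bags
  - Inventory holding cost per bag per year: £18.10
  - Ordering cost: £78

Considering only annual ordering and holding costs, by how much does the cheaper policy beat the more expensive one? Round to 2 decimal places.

£2,845.73

Annual cost at Q: ordering D·S/Q plus holding Q·H/2.
TC(601) = (89,510/601)×78 + (601/2)×18.1 = £17,055.99
TC(1,761) = (89,510/1,761)×78 + (1,761/2)×18.1 = £19,901.72
|ΔTC| = |£17,055.99 − £19,901.72| = £2,845.73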